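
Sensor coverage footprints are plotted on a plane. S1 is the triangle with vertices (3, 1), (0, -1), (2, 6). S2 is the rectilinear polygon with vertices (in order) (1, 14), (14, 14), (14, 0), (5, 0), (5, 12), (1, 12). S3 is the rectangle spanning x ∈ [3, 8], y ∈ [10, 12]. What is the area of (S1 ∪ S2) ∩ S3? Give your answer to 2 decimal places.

|S1 ∪ S2| = 142.5.
|(S1 ∪ S2) ∩ S3| = 6.00.

6.00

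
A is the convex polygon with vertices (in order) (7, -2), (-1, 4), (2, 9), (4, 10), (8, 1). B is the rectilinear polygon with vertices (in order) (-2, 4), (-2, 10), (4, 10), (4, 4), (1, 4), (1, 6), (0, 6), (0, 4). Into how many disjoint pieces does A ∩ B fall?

A ∩ B splits into 2 disjoint pieces (area 0.8333, area 15.7).

2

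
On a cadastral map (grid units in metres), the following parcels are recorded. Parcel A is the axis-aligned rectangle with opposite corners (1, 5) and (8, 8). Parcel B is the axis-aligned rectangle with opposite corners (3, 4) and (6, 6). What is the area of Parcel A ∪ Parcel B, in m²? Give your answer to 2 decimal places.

By inclusion–exclusion:
Individual areas: |Parcel A| = 21, |Parcel B| = 6.
|Parcel A∩Parcel B|: x∈[3,6], y∈[5,6] → 3·1 = 3.
|Parcel A ∪ Parcel B| = 27 − 3 = 24.00.

24.00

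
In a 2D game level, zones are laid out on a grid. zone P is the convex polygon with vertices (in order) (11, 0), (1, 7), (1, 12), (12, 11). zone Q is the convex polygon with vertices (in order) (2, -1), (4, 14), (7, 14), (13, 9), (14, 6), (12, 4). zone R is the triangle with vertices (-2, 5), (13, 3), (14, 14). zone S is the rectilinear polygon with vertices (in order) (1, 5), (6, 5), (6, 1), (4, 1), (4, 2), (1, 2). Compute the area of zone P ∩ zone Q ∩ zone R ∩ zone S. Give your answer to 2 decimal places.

1.44

The intersection is the polygon with vertices (5.235,4.035), (3.857,5), (6,5), (6,3.933).
By the shoelace formula its area is 1.44.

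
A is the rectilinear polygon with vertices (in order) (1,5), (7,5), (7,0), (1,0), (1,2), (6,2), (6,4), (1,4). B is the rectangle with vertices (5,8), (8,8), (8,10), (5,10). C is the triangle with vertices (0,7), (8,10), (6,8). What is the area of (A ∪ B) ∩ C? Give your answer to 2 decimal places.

The region (A ∪ B) ∩ C is the polygon with vertices (5,8), (5,8.875), (8,10), (6,8).
By the shoelace formula its area is 2.31.

2.31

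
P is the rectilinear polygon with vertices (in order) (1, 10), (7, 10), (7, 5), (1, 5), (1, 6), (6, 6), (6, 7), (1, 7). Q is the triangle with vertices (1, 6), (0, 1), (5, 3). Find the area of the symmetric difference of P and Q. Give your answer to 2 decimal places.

|P| = 25, |Q| = 11.5, |P∩Q| = 0.6667.
|P △ Q| = |P| + |Q| − 2·|P∩Q| = 25 + 11.5 − 1.3333 = 35.17.

35.17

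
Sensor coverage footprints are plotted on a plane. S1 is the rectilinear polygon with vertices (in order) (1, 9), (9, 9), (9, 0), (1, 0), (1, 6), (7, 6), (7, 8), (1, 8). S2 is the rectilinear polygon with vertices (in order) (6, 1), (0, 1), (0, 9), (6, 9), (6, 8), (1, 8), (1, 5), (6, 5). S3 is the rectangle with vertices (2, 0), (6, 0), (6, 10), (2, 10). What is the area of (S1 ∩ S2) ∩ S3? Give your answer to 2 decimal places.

|S1 ∩ S2| = 25.
|(S1 ∩ S2) ∩ S3| = 20.00.

20.00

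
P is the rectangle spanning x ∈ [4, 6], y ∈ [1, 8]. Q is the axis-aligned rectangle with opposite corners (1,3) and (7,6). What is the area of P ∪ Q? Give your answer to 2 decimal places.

By inclusion–exclusion:
Individual areas: |P| = 14, |Q| = 18.
|P∩Q|: x∈[4,6], y∈[3,6] → 2·3 = 6.
|P ∪ Q| = 32 − 6 = 26.00.

26.00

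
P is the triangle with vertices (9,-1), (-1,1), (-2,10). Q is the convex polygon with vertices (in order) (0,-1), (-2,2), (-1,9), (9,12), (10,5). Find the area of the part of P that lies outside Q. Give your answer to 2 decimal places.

|P| = 44, |P∩Q| = 32.8875.
|P ∖ Q| = |P| − |P∩Q| = 44 − 32.8875 = 11.11.

11.11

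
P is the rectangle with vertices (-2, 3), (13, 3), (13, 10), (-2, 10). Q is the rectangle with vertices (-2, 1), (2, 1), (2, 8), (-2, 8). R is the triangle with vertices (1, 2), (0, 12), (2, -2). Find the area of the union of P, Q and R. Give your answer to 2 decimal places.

By inclusion–exclusion:
Individual areas: |P| = 105, |Q| = 28, |R| = 3.
|P∩Q|: x∈[-2,2], y∈[3,8] → 4·5 = 20.
|P∩R| = 1.65.
|Q∩R| = 2.175.
|P∩Q∩R| = 1.3929.
|P ∪ Q ∪ R| = 136 − 23.825 + 1.3929 = 113.57.

113.57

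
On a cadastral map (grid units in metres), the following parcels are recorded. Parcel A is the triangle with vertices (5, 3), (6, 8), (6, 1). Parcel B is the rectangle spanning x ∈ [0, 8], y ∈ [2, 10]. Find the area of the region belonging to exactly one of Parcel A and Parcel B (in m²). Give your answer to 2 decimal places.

|Parcel A| = 3.5, |Parcel B| = 64, |Parcel A∩Parcel B| = 3.25.
|Parcel A △ Parcel B| = |Parcel A| + |Parcel B| − 2·|Parcel A∩Parcel B| = 3.5 + 64 − 6.5 = 61.00.

61.00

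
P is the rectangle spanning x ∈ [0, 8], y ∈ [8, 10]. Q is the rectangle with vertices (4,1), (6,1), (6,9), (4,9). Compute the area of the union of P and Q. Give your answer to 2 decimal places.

30.00

By inclusion–exclusion:
Individual areas: |P| = 16, |Q| = 16.
|P∩Q|: x∈[4,6], y∈[8,9] → 2·1 = 2.
|P ∪ Q| = 32 − 2 = 30.00.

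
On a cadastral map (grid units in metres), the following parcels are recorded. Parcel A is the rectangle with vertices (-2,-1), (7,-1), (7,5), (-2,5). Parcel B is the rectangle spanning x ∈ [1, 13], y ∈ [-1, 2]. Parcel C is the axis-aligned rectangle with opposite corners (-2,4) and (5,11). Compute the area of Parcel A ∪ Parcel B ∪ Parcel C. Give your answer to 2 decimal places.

By inclusion–exclusion:
Individual areas: |Parcel A| = 54, |Parcel B| = 36, |Parcel C| = 49.
|Parcel A∩Parcel B|: x∈[1,7], y∈[-1,2] → 6·3 = 18.
|Parcel A∩Parcel C|: x∈[-2,5], y∈[4,5] → 7·1 = 7.
|Parcel B∩Parcel C| = 0 (no overlap).
|Parcel A∩Parcel B∩Parcel C| = 0.
|Parcel A ∪ Parcel B ∪ Parcel C| = 139 − 25 + 0 = 114.00.

114.00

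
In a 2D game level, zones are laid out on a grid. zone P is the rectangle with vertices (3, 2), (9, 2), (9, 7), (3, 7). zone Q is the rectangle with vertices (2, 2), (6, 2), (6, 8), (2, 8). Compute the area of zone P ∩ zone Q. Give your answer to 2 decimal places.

|zone P∩zone Q|: x∈[3,6], y∈[2,7] → 3·5 = 15.

15.00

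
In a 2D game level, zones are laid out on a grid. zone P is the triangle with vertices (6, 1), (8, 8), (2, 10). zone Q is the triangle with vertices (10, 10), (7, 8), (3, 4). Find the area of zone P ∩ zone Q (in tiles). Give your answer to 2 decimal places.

1.33

The intersection is the polygon with vertices (7.76,8.08), (4.207,5.035), (4.154,5.154), (7,8), (7.333,8.222).
By the shoelace formula its area is 1.33.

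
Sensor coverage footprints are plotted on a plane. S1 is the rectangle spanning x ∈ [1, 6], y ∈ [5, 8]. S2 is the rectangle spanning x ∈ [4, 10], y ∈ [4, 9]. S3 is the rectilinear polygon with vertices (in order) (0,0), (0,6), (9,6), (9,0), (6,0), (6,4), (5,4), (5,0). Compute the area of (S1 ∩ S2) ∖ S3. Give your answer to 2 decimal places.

4.00

|S1 ∩ S2| = 6.
|(S1 ∩ S2) ∩ S3| = 2.
|(S1 ∩ S2) ∖ S3| = 6 − 2 = 4.00.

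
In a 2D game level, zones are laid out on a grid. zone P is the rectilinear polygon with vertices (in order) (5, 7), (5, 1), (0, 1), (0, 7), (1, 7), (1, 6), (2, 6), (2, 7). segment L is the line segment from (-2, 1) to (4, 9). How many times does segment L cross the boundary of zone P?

The segment meets the boundary at (2.5,7), (1.75,6), (2,6.333), (0,3.667).

4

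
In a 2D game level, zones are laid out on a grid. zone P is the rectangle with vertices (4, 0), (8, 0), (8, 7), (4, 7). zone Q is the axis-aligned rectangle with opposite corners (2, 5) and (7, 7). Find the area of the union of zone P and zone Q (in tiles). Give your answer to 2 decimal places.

By inclusion–exclusion:
Individual areas: |zone P| = 28, |zone Q| = 10.
|zone P∩zone Q|: x∈[4,7], y∈[5,7] → 3·2 = 6.
|zone P ∪ zone Q| = 38 − 6 = 32.00.

32.00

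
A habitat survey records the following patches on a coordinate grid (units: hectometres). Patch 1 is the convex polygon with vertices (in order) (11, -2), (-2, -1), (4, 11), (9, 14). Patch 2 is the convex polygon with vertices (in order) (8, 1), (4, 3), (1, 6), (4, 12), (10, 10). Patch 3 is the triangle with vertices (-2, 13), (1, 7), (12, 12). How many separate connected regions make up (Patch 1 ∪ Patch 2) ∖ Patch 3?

2

(Patch 1 ∪ Patch 2) ∖ Patch 3 splits into 2 disjoint pieces (area 107.2896, area 2.5757).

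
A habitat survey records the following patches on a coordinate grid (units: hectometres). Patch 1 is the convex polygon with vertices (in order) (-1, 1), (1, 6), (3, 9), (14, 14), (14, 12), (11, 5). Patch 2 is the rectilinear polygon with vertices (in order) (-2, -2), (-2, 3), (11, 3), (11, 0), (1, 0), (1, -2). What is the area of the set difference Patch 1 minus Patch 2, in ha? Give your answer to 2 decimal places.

|Patch 1| = 87, |Patch 1∩Patch 2| = 5.2.
|Patch 1 ∖ Patch 2| = |Patch 1| − |Patch 1∩Patch 2| = 87 − 5.2 = 81.80.

81.80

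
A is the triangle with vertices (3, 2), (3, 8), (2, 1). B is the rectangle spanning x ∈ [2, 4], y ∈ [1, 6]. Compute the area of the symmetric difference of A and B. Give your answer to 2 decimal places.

|A| = 3, |B| = 10, |A∩B| = 2.7143.
|A △ B| = |A| + |B| − 2·|A∩B| = 3 + 10 − 5.4286 = 7.57.

7.57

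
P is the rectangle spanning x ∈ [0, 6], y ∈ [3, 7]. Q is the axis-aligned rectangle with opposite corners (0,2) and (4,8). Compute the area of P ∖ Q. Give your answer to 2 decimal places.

8.00

|P∩Q|: x∈[0,4], y∈[3,7] → 4·4 = 16.
|P| = 24.
|P ∖ Q| = |P| − |P∩Q| = 24 − 16 = 8.00.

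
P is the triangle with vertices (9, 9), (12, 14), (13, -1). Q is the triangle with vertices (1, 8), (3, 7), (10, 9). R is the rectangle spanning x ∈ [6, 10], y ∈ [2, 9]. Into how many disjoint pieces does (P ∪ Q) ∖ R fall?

(P ∪ Q) ∖ R splits into 2 disjoint pieces (area 23.75, area 4.1032).

2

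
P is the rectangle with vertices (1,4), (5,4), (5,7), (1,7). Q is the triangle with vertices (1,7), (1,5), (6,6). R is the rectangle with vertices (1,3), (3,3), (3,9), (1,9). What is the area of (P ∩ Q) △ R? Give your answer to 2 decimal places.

|P ∩ Q| = 4.8.
|(P ∩ Q) ∩ R| = 3.2.
|(P ∩ Q) △ R| = 4.8 + 12 − 6.4 = 10.40.

10.40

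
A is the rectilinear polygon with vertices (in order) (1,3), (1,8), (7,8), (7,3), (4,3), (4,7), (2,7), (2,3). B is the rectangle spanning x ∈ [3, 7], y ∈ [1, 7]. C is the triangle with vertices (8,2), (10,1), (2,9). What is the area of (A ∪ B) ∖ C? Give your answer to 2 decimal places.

|A ∪ B| = 34.
|(A ∪ B) ∩ C| = 2.0119.
|(A ∪ B) ∖ C| = 34 − 2.0119 = 31.99.

31.99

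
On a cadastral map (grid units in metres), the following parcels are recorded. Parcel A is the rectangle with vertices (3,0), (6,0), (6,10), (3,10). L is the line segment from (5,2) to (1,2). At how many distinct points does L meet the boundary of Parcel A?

1

The segment meets the boundary at (3,2).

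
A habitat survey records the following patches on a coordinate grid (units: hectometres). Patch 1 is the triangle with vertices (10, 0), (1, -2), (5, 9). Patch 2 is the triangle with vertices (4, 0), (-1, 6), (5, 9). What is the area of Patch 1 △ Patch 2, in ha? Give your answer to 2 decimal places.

54.86

|Patch 1| = 45.5, |Patch 2| = 25.5, |Patch 1∩Patch 2| = 8.0696.
|Patch 1 △ Patch 2| = |Patch 1| + |Patch 2| − 2·|Patch 1∩Patch 2| = 45.5 + 25.5 − 16.1392 = 54.86.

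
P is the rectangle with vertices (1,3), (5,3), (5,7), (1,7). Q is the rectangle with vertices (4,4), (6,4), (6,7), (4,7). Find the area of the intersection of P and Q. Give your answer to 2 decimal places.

|P∩Q|: x∈[4,5], y∈[4,7] → 1·3 = 3.

3.00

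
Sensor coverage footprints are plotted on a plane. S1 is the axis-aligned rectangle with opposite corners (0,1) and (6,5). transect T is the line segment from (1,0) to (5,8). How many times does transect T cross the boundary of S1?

The segment meets the boundary at (3.5,5), (1.5,1).

2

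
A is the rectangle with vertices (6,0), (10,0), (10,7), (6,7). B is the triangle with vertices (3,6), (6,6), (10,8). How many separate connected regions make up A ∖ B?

A ∖ B splits into 2 disjoint pieces (area 27, area 0.0357).

2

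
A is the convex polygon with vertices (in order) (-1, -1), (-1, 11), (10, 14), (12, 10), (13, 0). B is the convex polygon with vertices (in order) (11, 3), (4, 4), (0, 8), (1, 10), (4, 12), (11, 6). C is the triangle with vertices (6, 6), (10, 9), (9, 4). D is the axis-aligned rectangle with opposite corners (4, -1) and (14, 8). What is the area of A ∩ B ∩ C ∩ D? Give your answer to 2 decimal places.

The intersection is the polygon with vertices (9,4), (6,6), (8.667,8), (9.634,7.171).
By the shoelace formula its area is 7.46.

7.46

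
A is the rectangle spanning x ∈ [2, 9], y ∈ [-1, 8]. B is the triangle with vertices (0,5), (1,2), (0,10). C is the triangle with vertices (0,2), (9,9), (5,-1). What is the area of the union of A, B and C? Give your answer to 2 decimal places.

By inclusion–exclusion:
Individual areas: |A| = 63, |B| = 2.5, |C| = 31.
|A∩B| = 0.
|A∩C| = 27.8016.
|B∩C| = 0.0456.
|A∩B∩C| = 0.
|A ∪ B ∪ C| = 96.5 − 27.8472 + 0 = 68.65.

68.65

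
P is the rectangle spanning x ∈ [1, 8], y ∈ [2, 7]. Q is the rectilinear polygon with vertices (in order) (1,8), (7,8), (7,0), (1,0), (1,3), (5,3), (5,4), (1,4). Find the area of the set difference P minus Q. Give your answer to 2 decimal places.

|P| = 35, |P∩Q| = 26.
|P ∖ Q| = |P| − |P∩Q| = 35 − 26 = 9.00.

9.00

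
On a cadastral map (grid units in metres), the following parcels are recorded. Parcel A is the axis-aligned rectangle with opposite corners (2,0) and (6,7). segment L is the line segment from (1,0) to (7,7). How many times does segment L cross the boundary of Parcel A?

2

The segment meets the boundary at (6,5.833), (2,1.167).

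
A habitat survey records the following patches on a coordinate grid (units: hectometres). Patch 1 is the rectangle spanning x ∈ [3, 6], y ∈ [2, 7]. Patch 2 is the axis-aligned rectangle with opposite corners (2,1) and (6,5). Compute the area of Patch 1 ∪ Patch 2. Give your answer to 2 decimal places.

22.00

By inclusion–exclusion:
Individual areas: |Patch 1| = 15, |Patch 2| = 16.
|Patch 1∩Patch 2|: x∈[3,6], y∈[2,5] → 3·3 = 9.
|Patch 1 ∪ Patch 2| = 31 − 9 = 22.00.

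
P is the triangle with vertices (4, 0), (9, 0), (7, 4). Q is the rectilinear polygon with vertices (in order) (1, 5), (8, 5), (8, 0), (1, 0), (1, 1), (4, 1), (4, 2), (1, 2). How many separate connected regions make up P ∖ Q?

1

P ∖ Q is a single connected region.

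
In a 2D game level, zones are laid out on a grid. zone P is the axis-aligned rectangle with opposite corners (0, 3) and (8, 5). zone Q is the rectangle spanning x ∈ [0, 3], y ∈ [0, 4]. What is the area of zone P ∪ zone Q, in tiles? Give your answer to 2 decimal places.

By inclusion–exclusion:
Individual areas: |zone P| = 16, |zone Q| = 12.
|zone P∩zone Q|: x∈[0,3], y∈[3,4] → 3·1 = 3.
|zone P ∪ zone Q| = 28 − 3 = 25.00.

25.00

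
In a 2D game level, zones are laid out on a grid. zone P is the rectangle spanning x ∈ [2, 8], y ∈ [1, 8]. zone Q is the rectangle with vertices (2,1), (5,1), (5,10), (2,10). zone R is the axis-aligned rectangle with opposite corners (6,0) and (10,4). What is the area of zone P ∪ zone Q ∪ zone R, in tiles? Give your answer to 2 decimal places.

By inclusion–exclusion:
Individual areas: |zone P| = 42, |zone Q| = 27, |zone R| = 16.
|zone P∩zone Q|: x∈[2,5], y∈[1,8] → 3·7 = 21.
|zone P∩zone R|: x∈[6,8], y∈[1,4] → 2·3 = 6.
|zone Q∩zone R| = 0 (no overlap).
|zone P∩zone Q∩zone R| = 0.
|zone P ∪ zone Q ∪ zone R| = 85 − 27 + 0 = 58.00.

58.00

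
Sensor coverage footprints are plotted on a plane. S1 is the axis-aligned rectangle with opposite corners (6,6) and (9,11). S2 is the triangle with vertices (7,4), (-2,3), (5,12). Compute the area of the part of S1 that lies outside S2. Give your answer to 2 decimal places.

|S1| = 15, |S1∩S2| = 0.5.
|S1 ∖ S2| = |S1| − |S1∩S2| = 15 − 0.5 = 14.50.

14.50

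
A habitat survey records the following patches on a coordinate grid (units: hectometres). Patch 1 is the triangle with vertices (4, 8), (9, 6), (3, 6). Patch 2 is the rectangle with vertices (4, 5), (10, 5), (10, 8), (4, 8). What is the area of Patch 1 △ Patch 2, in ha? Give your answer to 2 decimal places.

|Patch 1| = 6, |Patch 2| = 18, |Patch 1∩Patch 2| = 5.
|Patch 1 △ Patch 2| = |Patch 1| + |Patch 2| − 2·|Patch 1∩Patch 2| = 6 + 18 − 10 = 14.00.

14.00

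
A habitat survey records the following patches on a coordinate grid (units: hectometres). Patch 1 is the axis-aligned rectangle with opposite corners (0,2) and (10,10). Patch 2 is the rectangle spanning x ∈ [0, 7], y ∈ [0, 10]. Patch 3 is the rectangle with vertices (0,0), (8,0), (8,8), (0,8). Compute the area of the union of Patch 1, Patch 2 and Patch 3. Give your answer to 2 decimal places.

96.00

By inclusion–exclusion:
Individual areas: |Patch 1| = 80, |Patch 2| = 70, |Patch 3| = 64.
|Patch 1∩Patch 2|: x∈[0,7], y∈[2,10] → 7·8 = 56.
|Patch 1∩Patch 3|: x∈[0,8], y∈[2,8] → 8·6 = 48.
|Patch 2∩Patch 3|: x∈[0,7], y∈[0,8] → 7·8 = 56.
|Patch 1∩Patch 2∩Patch 3| = 42.
|Patch 1 ∪ Patch 2 ∪ Patch 3| = 214 − 160 + 42 = 96.00.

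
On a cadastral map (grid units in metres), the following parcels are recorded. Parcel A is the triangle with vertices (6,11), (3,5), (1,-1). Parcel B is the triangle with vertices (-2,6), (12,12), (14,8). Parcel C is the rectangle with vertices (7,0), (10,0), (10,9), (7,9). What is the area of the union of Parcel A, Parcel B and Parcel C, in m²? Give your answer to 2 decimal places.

58.35

By inclusion–exclusion:
Individual areas: |Parcel A| = 3, |Parcel B| = 34, |Parcel C| = 27.
|Parcel A∩Parcel B| = 0.5908.
|Parcel A∩Parcel C| = 0.
|Parcel B∩Parcel C| = 5.0625.
|Parcel A∩Parcel B∩Parcel C| = 0.
|Parcel A ∪ Parcel B ∪ Parcel C| = 64 − 5.6533 + 0 = 58.35.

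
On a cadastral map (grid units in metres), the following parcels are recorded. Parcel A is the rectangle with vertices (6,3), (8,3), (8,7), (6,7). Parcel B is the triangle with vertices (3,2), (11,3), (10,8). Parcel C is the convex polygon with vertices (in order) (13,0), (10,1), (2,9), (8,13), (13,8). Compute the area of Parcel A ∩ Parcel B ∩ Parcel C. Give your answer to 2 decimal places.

2.91

The intersection is the polygon with vertices (8,6.286), (8,3), (6.231,4.769).
By the shoelace formula its area is 2.91.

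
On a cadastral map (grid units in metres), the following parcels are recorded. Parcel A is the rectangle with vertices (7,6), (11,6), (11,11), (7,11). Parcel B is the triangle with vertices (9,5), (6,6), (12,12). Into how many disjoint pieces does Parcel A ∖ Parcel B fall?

2

Parcel A ∖ Parcel B splits into 2 disjoint pieces (area 2.881, area 8).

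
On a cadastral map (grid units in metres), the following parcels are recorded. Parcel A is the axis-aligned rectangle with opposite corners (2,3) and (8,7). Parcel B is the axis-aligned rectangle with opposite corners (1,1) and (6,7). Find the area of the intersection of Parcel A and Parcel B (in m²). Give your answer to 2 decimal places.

16.00

|Parcel A∩Parcel B|: x∈[2,6], y∈[3,7] → 4·4 = 16.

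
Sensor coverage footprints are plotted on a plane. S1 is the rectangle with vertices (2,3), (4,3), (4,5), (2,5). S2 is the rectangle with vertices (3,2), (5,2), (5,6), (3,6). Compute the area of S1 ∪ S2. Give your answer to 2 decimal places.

By inclusion–exclusion:
Individual areas: |S1| = 4, |S2| = 8.
|S1∩S2|: x∈[3,4], y∈[3,5] → 1·2 = 2.
|S1 ∪ S2| = 12 − 2 = 10.00.

10.00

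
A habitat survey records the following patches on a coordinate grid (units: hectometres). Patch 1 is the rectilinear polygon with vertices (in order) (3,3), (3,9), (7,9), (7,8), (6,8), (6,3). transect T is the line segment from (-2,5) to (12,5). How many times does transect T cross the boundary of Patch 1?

The segment meets the boundary at (6,5), (3,5).

2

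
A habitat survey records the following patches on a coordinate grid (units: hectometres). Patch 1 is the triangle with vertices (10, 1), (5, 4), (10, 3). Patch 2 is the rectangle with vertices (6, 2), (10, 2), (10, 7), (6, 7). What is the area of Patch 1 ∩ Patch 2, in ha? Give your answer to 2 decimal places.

3.97

The intersection is the polygon with vertices (6,3.4), (6,3.8), (10,3), (10,2), (8.333,2).
By the shoelace formula its area is 3.97.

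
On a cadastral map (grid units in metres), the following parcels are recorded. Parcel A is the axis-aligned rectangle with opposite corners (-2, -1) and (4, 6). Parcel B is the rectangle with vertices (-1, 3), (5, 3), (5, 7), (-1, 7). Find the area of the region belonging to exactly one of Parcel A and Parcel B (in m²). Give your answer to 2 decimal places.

36.00

|Parcel A∩Parcel B|: x∈[-1,4], y∈[3,6] → 5·3 = 15.
|Parcel A △ Parcel B| = |Parcel A| + |Parcel B| − 2·|Parcel A∩Parcel B| = 42 + 24 − 30 = 36.00.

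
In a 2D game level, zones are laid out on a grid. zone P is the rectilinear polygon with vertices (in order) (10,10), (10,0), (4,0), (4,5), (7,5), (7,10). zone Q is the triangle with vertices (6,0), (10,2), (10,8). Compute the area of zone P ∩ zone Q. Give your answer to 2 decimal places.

12.00

The intersection is the polygon with vertices (10,2), (6,0), (10,8).
By the shoelace formula its area is 12.00.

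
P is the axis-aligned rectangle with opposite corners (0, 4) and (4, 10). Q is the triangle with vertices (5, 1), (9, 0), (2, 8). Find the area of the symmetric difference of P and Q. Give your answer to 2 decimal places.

31.93

|P| = 24, |Q| = 12.5, |P∩Q| = 2.2857.
|P △ Q| = |P| + |Q| − 2·|P∩Q| = 24 + 12.5 − 4.5714 = 31.93.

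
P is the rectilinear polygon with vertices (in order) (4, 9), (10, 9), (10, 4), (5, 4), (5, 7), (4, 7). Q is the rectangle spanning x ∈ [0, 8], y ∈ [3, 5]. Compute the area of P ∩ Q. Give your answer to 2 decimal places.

3.00

The intersection is the polygon with vertices (5,4), (5,5), (8,5), (8,4).
By the shoelace formula its area is 3.00.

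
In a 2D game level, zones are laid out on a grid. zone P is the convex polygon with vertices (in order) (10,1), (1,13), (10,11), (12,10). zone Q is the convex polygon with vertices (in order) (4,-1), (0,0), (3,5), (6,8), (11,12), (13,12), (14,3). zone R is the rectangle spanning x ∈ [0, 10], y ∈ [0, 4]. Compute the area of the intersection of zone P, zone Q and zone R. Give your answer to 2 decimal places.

3.33

The intersection is the polygon with vertices (9.769,1.308), (7.75,4), (10,4), (10,1.4).
By the shoelace formula its area is 3.33.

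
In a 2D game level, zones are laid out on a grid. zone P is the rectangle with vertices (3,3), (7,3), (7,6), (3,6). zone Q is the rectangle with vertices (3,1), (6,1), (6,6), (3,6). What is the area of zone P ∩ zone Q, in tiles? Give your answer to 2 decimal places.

9.00

|zone P∩zone Q|: x∈[3,6], y∈[3,6] → 3·3 = 9.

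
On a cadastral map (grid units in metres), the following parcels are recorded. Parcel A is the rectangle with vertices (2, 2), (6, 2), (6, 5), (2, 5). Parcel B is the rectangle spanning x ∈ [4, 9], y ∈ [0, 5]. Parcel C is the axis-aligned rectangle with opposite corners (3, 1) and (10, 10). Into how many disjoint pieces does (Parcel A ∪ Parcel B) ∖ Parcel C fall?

(Parcel A ∪ Parcel B) ∖ Parcel C splits into 2 disjoint pieces (area 5, area 3).

2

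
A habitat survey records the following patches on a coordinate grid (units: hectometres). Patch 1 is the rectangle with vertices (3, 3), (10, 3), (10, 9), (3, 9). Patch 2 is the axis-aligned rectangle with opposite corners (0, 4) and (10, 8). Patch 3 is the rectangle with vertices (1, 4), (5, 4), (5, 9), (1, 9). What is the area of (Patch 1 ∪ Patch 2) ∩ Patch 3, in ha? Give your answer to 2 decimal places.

18.00

The region (Patch 1 ∪ Patch 2) ∩ Patch 3 is the polygon with vertices (1,4), (1,8), (3,8), (3,9), (5,9), (5,4), (3,4).
By the shoelace formula its area is 18.00.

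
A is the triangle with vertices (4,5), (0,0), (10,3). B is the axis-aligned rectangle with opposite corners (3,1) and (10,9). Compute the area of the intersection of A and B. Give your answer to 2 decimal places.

The intersection is the polygon with vertices (4,5), (10,3), (3.333,1), (3,1), (3,3.75).
By the shoelace formula its area is 14.71.

14.71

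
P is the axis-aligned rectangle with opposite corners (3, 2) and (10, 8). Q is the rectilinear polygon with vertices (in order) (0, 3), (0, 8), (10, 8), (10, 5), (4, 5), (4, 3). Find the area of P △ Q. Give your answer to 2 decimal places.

34.00

|P| = 42, |Q| = 38, |P∩Q| = 23.
|P △ Q| = |P| + |Q| − 2·|P∩Q| = 42 + 38 − 46 = 34.00.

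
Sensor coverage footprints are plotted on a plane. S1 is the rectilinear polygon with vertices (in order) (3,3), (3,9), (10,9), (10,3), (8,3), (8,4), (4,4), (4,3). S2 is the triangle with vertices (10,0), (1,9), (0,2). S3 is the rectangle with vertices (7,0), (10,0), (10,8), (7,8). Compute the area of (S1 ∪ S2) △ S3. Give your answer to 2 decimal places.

57.30

|S1 ∪ S2| = 68.5.
|(S1 ∪ S2) ∩ S3| = 17.6.
|(S1 ∪ S2) △ S3| = 68.5 + 24 − 35.2 = 57.30.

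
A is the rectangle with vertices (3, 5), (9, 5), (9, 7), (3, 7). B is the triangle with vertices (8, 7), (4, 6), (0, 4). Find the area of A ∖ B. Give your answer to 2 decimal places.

|A| = 12, |A∩B| = 1.4375.
|A ∖ B| = |A| − |A∩B| = 12 − 1.4375 = 10.56.

10.56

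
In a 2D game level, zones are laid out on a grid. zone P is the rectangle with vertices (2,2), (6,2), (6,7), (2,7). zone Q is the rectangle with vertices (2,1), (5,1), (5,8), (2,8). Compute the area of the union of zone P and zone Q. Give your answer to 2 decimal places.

26.00

By inclusion–exclusion:
Individual areas: |zone P| = 20, |zone Q| = 21.
|zone P∩zone Q|: x∈[2,5], y∈[2,7] → 3·5 = 15.
|zone P ∪ zone Q| = 41 − 15 = 26.00.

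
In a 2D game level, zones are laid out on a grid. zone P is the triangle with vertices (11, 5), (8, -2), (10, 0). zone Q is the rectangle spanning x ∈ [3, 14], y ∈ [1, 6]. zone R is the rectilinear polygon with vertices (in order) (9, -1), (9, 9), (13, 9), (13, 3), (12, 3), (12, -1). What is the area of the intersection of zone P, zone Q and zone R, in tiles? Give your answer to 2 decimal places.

1.83

The intersection is the polygon with vertices (10.2,1), (9.286,1), (11,5).
By the shoelace formula its area is 1.83.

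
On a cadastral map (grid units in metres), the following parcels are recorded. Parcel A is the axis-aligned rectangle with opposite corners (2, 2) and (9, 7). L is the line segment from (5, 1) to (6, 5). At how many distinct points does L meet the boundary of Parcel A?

1

The segment meets the boundary at (5.25,2).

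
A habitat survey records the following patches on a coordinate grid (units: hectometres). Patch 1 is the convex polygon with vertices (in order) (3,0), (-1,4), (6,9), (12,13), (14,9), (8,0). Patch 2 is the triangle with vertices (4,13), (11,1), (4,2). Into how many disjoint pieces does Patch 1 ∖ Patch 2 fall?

2

Patch 1 ∖ Patch 2 splits into 2 disjoint pieces (area 28.4068, area 39.4844).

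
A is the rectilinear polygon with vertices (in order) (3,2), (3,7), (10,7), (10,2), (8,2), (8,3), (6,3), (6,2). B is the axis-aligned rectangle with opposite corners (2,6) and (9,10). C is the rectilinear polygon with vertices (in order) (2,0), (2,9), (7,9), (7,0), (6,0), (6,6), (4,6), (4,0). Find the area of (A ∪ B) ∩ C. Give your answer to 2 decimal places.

22.00

|A ∪ B| = 55.
|(A ∪ B) ∩ C| = 22.00.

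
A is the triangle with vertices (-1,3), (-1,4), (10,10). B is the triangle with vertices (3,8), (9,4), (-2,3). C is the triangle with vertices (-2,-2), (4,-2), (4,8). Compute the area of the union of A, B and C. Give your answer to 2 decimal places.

50.09

By inclusion–exclusion:
Individual areas: |A| = 5.5, |B| = 25, |C| = 30.
|A∩B| = 4.2134.
|A∩C| = 0.8819.
|B∩C| = 6.2011.
|A∩B∩C| = 0.8819.
|A ∪ B ∪ C| = 60.5 − 11.2964 + 0.8819 = 50.09.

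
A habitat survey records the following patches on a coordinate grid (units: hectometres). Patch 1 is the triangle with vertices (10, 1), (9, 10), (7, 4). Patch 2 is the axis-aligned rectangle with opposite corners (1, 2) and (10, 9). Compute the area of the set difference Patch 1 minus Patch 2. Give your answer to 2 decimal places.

0.67

|Patch 1| = 12, |Patch 1∩Patch 2| = 11.3333.
|Patch 1 ∖ Patch 2| = |Patch 1| − |Patch 1∩Patch 2| = 12 − 11.3333 = 0.67.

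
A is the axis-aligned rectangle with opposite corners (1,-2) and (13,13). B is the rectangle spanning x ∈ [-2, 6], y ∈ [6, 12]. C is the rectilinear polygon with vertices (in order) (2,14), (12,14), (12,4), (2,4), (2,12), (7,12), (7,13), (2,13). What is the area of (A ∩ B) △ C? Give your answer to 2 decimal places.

|A ∩ B| = 30.
|(A ∩ B) ∩ C| = 24.
|(A ∩ B) △ C| = 30 + 95 − 48 = 77.00.

77.00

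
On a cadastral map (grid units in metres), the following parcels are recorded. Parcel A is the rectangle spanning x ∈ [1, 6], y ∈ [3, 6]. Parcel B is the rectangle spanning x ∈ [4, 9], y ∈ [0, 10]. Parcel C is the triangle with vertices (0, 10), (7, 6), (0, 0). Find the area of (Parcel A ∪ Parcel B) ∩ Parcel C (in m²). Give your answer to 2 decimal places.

The region (Parcel A ∪ Parcel B) ∩ Parcel C is the polygon with vertices (1,6), (4,6), (4,7.714), (7,6), (3.5,3), (1,3).
By the shoelace formula its area is 15.32.

15.32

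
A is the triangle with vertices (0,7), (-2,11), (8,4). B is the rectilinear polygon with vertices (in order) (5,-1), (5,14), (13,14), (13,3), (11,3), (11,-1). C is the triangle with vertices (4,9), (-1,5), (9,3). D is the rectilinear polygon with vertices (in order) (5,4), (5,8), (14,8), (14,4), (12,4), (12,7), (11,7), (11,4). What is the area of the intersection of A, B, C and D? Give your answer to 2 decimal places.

The intersection is the polygon with vertices (5,6.1), (8,4), (5,5.125).
By the shoelace formula its area is 1.46.

1.46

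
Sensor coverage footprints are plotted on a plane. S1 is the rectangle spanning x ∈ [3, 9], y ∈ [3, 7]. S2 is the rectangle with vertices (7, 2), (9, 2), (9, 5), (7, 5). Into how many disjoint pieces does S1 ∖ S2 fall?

S1 ∖ S2 is a single connected region.

1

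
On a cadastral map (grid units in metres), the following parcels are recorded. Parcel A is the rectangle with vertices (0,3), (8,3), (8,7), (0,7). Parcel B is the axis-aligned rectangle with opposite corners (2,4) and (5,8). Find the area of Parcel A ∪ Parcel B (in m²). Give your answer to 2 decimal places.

35.00

By inclusion–exclusion:
Individual areas: |Parcel A| = 32, |Parcel B| = 12.
|Parcel A∩Parcel B|: x∈[2,5], y∈[4,7] → 3·3 = 9.
|Parcel A ∪ Parcel B| = 44 − 9 = 35.00.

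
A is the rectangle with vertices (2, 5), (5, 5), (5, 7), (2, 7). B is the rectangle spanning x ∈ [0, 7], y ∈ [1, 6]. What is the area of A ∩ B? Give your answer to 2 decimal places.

3.00

|A∩B|: x∈[2,5], y∈[5,6] → 3·1 = 3.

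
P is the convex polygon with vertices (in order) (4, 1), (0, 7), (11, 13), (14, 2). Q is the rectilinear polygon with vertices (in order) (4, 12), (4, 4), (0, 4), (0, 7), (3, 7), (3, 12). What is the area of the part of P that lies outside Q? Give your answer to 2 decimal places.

90.59

|P| = 101.5, |P∩Q| = 10.9091.
|P ∖ Q| = |P| − |P∩Q| = 101.5 − 10.9091 = 90.59.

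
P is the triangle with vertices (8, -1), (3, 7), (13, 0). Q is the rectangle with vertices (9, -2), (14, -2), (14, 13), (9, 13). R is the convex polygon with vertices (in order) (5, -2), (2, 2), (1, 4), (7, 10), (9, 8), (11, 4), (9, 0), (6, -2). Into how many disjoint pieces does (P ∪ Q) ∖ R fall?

(P ∪ Q) ∖ R splits into 2 disjoint pieces (area 0.1018, area 67.5912).

2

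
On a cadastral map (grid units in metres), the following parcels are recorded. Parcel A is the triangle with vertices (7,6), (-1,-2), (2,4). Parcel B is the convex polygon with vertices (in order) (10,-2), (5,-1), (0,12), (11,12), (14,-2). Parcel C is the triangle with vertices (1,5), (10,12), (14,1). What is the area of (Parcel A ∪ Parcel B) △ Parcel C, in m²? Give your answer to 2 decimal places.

84.71

|Parcel A ∪ Parcel B| = 142.8656.
|(Parcel A ∪ Parcel B) ∩ Parcel C| = 60.8275.
|(Parcel A ∪ Parcel B) △ Parcel C| = 142.8656 + 63.5 − 121.655 = 84.71.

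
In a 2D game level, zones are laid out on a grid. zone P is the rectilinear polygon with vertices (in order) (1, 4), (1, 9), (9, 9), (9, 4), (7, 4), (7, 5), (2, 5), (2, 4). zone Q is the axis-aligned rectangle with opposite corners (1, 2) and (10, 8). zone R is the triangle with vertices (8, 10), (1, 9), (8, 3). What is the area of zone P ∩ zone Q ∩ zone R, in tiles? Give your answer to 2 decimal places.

The intersection is the polygon with vertices (8,8), (8,4), (7,4), (7,5), (5.667,5), (2.167,8).
By the shoelace formula its area is 13.25.

13.25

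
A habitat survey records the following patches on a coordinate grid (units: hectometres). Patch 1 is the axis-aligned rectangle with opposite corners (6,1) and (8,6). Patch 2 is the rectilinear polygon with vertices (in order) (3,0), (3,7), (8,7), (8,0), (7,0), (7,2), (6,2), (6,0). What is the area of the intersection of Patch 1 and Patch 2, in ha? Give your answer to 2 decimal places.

9.00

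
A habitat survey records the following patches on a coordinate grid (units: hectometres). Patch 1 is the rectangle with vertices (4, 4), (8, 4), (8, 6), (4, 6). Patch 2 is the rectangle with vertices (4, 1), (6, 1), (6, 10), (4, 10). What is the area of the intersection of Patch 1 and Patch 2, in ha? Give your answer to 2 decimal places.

|Patch 1∩Patch 2|: x∈[4,6], y∈[4,6] → 2·2 = 4.

4.00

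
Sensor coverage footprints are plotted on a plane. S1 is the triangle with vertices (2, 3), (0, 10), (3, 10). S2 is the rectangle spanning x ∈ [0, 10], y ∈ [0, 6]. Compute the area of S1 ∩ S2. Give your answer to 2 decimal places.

1.93

The intersection is the polygon with vertices (1.143,6), (2.429,6), (2,3).
By the shoelace formula its area is 1.93.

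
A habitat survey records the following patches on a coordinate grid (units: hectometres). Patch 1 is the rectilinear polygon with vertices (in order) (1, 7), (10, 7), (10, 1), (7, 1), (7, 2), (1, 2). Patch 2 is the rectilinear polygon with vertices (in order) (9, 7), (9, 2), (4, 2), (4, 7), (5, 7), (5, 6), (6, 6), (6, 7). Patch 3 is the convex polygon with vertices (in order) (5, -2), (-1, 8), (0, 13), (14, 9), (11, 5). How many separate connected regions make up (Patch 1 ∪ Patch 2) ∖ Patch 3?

2

(Patch 1 ∪ Patch 2) ∖ Patch 3 splits into 2 disjoint pieces (area 3.4405, area 2.1333).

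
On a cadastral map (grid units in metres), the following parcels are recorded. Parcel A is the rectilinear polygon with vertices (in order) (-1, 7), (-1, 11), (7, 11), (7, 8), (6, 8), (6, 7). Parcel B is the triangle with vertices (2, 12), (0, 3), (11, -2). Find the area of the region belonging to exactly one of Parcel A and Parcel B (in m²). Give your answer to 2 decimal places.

64.74

|Parcel A| = 31, |Parcel B| = 54.5, |Parcel A∩Parcel B| = 10.381.
|Parcel A △ Parcel B| = |Parcel A| + |Parcel B| − 2·|Parcel A∩Parcel B| = 31 + 54.5 − 20.7619 = 64.74.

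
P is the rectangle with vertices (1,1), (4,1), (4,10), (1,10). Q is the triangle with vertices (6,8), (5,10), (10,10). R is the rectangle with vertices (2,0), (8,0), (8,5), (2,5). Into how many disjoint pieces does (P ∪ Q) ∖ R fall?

(P ∪ Q) ∖ R splits into 2 disjoint pieces (area 19, area 5).

2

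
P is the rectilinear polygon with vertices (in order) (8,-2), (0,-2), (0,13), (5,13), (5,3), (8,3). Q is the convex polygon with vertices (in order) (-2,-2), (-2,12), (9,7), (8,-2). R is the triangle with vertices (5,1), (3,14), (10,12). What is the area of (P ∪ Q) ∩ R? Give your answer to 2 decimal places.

22.59

The region (P ∪ Q) ∩ R is the polygon with vertices (5,13), (5,8.818), (7.945,7.479), (5,1), (3.154,13).
By the shoelace formula its area is 22.59.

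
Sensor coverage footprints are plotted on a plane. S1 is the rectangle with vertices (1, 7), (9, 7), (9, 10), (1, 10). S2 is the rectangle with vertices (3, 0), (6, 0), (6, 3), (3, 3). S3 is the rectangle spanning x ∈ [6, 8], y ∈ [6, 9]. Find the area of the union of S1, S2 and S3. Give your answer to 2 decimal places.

By inclusion–exclusion:
Individual areas: |S1| = 24, |S2| = 9, |S3| = 6.
|S1∩S2| = 0 (no overlap).
|S1∩S3|: x∈[6,8], y∈[7,9] → 2·2 = 4.
|S2∩S3| = 0 (no overlap).
|S1∩S2∩S3| = 0.
|S1 ∪ S2 ∪ S3| = 39 − 4 + 0 = 35.00.

35.00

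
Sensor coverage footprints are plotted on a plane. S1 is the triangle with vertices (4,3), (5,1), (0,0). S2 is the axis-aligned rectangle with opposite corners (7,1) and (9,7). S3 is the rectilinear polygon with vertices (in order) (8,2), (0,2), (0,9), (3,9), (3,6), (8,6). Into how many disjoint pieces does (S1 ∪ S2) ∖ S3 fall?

(S1 ∪ S2) ∖ S3 splits into 2 disjoint pieces (area 4.5833, area 8).

2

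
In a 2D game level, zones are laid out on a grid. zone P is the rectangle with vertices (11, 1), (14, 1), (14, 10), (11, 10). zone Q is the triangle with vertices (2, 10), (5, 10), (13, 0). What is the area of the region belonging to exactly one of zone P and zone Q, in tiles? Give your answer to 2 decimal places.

40.94

|zone P| = 27, |zone Q| = 15, |zone P∩zone Q| = 0.5318.
|zone P △ zone Q| = |zone P| + |zone Q| − 2·|zone P∩zone Q| = 27 + 15 − 1.0636 = 40.94.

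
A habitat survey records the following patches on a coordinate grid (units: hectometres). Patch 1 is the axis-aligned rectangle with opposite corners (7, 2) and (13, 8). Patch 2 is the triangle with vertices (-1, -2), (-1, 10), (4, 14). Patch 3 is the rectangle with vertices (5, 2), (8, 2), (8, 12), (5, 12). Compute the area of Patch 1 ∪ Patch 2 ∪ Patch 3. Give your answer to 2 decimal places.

By inclusion–exclusion:
Individual areas: |Patch 1| = 36, |Patch 2| = 30, |Patch 3| = 30.
|Patch 1∩Patch 2| = 0.
|Patch 1∩Patch 3|: x∈[7,8], y∈[2,8] → 1·6 = 6.
|Patch 2∩Patch 3| = 0.
|Patch 1∩Patch 2∩Patch 3| = 0.
|Patch 1 ∪ Patch 2 ∪ Patch 3| = 96 − 6 + 0 = 90.00.

90.00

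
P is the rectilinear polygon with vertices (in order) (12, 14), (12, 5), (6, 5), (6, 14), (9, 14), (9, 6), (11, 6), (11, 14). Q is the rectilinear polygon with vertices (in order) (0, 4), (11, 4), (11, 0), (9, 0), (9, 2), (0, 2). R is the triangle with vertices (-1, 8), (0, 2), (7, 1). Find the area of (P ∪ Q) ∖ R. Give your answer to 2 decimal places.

|P ∪ Q| = 64.
|(P ∪ Q) ∩ R| = 9.4286.
|(P ∪ Q) ∖ R| = 64 − 9.4286 = 54.57.

54.57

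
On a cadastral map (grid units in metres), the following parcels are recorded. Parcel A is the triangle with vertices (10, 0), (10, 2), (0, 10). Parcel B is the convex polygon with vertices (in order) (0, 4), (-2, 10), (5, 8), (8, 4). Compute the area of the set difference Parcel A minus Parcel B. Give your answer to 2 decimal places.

5.59

|Parcel A| = 10, |Parcel A∩Parcel B| = 4.4111.
|Parcel A ∖ Parcel B| = |Parcel A| − |Parcel A∩Parcel B| = 10 − 4.4111 = 5.59.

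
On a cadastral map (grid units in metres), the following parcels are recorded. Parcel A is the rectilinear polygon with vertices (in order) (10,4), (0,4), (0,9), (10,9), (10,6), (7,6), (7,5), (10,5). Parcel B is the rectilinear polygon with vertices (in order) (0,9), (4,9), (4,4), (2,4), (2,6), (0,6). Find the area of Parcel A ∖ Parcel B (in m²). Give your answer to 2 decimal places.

|Parcel A| = 47, |Parcel A∩Parcel B| = 16.
|Parcel A ∖ Parcel B| = |Parcel A| − |Parcel A∩Parcel B| = 47 − 16 = 31.00.

31.00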